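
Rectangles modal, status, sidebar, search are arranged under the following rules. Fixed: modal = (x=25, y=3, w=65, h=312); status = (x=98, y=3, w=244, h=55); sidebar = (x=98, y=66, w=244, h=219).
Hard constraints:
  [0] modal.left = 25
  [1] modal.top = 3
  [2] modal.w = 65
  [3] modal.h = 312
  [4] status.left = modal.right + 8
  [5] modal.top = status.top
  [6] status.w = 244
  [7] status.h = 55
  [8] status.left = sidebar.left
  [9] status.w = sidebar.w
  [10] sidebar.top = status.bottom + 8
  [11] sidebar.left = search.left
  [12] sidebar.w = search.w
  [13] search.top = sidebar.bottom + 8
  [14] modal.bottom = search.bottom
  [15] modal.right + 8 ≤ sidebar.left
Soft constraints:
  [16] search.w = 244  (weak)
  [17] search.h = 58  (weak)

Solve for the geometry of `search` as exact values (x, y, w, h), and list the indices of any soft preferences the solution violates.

1. search.x = 98  [sidebar.left = search.left]
2. search.w = 244  [sidebar.w = search.w]
3. search.y = 293  [search.top = sidebar.bottom + 8]
4. search.h = 22  [modal.bottom = search.bottom]

search = (x=98, y=293, w=244, h=22)
violated soft preferences: 17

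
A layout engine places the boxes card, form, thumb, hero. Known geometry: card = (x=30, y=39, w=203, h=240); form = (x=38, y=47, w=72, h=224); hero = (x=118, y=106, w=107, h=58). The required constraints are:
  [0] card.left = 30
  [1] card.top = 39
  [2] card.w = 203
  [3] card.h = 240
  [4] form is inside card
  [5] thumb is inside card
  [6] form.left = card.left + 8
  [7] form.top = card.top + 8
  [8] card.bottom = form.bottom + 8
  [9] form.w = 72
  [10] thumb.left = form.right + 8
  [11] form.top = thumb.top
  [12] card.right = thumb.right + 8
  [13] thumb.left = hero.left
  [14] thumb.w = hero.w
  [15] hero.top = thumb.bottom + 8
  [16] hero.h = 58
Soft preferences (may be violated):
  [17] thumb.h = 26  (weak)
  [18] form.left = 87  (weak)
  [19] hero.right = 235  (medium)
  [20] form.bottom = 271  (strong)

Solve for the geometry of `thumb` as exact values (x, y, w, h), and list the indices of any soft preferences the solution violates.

thumb = (x=118, y=47, w=107, h=51)
violated soft preferences: 17, 18, 19

1. thumb.x = 118  [thumb.left = form.right + 8]
2. thumb.y = 47  [form.top = thumb.top]
3. thumb.w = 107  [card.right = thumb.right + 8]
4. thumb.h = 51  [hero.top = thumb.bottom + 8]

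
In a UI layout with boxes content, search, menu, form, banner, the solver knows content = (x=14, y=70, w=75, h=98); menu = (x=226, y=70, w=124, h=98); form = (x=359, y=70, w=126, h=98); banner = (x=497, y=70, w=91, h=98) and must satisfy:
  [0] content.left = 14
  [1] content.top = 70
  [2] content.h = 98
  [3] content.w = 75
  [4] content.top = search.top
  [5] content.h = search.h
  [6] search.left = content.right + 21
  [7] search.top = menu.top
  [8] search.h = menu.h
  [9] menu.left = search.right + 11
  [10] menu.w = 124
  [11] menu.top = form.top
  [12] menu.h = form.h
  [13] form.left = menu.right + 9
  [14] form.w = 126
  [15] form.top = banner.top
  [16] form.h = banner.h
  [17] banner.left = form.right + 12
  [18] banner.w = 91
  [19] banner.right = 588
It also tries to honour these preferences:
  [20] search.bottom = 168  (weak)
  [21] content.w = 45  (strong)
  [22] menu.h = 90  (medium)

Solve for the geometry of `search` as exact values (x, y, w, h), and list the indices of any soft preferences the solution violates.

1. search.y = 70  [content.top = search.top]
2. search.h = 98  [content.h = search.h]
3. search.x = 110  [search.left = content.right + 21]
4. search.w = 105  [menu.left = search.right + 11]

search = (x=110, y=70, w=105, h=98)
violated soft preferences: 21, 22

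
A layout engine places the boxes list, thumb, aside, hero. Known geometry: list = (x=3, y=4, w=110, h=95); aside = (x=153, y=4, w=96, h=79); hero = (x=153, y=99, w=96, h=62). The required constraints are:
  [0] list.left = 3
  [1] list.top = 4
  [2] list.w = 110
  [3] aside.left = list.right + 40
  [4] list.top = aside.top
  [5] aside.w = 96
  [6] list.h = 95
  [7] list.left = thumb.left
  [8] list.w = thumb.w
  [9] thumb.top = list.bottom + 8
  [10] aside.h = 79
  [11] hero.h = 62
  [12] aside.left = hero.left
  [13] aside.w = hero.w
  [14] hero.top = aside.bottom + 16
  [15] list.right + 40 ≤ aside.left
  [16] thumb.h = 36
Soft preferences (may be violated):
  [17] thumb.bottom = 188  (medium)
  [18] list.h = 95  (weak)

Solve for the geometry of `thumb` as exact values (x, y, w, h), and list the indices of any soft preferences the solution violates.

thumb = (x=3, y=107, w=110, h=36)
violated soft preferences: 17

1. thumb.x = 3  [list.left = thumb.left]
2. thumb.w = 110  [list.w = thumb.w]
3. thumb.y = 107  [thumb.top = list.bottom + 8]
4. thumb.h = 36  [thumb.h = 36]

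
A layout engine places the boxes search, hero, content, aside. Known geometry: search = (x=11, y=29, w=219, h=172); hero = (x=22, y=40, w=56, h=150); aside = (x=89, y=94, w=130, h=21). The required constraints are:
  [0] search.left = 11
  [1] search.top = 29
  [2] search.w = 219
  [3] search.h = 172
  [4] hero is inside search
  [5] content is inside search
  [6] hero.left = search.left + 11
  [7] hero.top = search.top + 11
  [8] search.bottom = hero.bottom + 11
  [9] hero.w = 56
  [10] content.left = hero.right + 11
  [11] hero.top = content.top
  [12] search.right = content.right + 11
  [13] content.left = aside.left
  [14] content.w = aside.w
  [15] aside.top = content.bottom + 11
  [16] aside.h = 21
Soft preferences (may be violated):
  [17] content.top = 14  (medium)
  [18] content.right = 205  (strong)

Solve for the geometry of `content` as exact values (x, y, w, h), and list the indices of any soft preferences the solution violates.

content = (x=89, y=40, w=130, h=43)
violated soft preferences: 17, 18

1. content.x = 89  [content.left = hero.right + 11]
2. content.y = 40  [hero.top = content.top]
3. content.w = 130  [search.right = content.right + 11]
4. content.h = 43  [aside.top = content.bottom + 11]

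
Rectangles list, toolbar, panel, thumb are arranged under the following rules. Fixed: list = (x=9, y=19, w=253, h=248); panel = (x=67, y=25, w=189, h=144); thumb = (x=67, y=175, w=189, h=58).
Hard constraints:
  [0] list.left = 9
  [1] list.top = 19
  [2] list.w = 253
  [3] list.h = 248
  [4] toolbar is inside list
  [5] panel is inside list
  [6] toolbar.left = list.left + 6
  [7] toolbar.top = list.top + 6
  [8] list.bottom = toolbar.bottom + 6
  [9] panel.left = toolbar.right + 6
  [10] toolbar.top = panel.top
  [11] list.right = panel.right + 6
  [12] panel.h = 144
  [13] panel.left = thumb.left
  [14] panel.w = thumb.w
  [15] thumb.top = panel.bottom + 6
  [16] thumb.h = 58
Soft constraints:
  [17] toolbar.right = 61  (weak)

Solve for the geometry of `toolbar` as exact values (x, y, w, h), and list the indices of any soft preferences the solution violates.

1. toolbar.x = 15  [toolbar.left = list.left + 6]
2. toolbar.y = 25  [toolbar.top = list.top + 6]
3. toolbar.h = 236  [list.bottom = toolbar.bottom + 6]
4. toolbar.w = 46  [panel.left = toolbar.right + 6]

toolbar = (x=15, y=25, w=46, h=236)
violated soft preferences: none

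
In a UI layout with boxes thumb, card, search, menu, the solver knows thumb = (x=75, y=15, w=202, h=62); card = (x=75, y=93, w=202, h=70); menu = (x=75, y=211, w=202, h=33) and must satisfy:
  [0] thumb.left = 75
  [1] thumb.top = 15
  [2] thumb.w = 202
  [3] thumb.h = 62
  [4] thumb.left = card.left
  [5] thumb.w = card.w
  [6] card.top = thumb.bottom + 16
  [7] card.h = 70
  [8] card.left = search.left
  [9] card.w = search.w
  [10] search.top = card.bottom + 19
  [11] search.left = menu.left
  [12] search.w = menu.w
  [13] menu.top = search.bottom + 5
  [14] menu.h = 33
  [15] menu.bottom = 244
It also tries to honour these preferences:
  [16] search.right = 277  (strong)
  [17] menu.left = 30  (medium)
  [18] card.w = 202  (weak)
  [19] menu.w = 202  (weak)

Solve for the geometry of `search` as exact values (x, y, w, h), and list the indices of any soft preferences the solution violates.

search = (x=75, y=182, w=202, h=24)
violated soft preferences: 17

1. search.x = 75  [card.left = search.left]
2. search.w = 202  [card.w = search.w]
3. search.y = 182  [search.top = card.bottom + 19]
4. search.h = 24  [menu.top = search.bottom + 5]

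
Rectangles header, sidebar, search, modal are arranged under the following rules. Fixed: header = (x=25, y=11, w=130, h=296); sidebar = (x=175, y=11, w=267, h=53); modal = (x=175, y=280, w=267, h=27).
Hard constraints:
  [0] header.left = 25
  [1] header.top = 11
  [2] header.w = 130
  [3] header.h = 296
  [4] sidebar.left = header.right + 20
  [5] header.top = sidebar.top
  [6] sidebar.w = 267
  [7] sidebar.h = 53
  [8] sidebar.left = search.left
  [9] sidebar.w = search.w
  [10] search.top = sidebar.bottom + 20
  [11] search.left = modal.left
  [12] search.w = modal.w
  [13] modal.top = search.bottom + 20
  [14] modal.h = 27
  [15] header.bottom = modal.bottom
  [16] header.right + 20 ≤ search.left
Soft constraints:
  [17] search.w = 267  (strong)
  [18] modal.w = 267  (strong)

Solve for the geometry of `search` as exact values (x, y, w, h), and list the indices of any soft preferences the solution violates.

1. search.x = 175  [sidebar.left = search.left]
2. search.w = 267  [sidebar.w = search.w]
3. search.y = 84  [search.top = sidebar.bottom + 20]
4. search.h = 176  [modal.top = search.bottom + 20]

search = (x=175, y=84, w=267, h=176)
violated soft preferences: none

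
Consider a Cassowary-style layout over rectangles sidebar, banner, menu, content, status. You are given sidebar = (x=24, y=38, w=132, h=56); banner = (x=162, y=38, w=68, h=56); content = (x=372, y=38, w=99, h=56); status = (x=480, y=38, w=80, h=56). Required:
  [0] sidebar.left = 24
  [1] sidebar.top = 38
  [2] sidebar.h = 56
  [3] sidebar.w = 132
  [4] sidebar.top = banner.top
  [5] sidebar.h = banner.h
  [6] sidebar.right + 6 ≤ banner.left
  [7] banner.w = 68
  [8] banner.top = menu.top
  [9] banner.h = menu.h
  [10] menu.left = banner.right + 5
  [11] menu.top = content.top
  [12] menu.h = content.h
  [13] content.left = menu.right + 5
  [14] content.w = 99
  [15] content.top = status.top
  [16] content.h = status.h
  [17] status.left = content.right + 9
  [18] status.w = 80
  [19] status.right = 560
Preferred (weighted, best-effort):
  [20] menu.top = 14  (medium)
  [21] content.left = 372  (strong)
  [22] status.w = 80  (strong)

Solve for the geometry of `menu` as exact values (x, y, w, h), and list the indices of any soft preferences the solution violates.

menu = (x=235, y=38, w=132, h=56)
violated soft preferences: 20

1. menu.y = 38  [banner.top = menu.top]
2. menu.h = 56  [banner.h = menu.h]
3. menu.x = 235  [menu.left = banner.right + 5]
4. menu.w = 132  [content.left = menu.right + 5]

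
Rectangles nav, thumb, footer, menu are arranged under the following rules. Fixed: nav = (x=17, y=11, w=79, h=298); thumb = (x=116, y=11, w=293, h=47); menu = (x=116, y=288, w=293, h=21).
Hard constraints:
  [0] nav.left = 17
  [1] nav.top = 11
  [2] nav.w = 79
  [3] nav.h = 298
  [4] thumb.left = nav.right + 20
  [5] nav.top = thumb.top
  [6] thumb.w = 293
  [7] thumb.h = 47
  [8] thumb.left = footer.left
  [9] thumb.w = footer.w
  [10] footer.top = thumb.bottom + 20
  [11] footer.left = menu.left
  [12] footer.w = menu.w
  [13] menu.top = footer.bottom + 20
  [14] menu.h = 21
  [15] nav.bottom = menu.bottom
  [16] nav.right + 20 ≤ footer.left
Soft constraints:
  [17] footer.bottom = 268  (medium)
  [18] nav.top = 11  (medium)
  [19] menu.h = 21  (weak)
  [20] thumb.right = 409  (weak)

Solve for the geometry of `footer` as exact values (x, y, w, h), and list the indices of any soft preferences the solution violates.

footer = (x=116, y=78, w=293, h=190)
violated soft preferences: none

1. footer.x = 116  [thumb.left = footer.left]
2. footer.w = 293  [thumb.w = footer.w]
3. footer.y = 78  [footer.top = thumb.bottom + 20]
4. footer.h = 190  [menu.top = footer.bottom + 20]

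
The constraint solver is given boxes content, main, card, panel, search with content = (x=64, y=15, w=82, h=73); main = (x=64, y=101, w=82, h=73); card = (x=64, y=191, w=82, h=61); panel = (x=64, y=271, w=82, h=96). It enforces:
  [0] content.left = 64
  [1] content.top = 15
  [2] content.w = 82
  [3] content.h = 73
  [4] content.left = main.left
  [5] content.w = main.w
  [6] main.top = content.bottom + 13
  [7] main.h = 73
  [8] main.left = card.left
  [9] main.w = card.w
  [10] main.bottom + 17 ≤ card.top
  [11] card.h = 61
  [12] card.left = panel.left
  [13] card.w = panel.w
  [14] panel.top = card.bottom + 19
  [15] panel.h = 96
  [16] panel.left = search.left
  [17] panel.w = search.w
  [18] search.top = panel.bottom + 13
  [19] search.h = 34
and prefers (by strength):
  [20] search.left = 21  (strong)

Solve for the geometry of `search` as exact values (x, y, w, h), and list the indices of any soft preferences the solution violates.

1. search.x = 64  [panel.left = search.left]
2. search.w = 82  [panel.w = search.w]
3. search.y = 380  [search.top = panel.bottom + 13]
4. search.h = 34  [search.h = 34]

search = (x=64, y=380, w=82, h=34)
violated soft preferences: 20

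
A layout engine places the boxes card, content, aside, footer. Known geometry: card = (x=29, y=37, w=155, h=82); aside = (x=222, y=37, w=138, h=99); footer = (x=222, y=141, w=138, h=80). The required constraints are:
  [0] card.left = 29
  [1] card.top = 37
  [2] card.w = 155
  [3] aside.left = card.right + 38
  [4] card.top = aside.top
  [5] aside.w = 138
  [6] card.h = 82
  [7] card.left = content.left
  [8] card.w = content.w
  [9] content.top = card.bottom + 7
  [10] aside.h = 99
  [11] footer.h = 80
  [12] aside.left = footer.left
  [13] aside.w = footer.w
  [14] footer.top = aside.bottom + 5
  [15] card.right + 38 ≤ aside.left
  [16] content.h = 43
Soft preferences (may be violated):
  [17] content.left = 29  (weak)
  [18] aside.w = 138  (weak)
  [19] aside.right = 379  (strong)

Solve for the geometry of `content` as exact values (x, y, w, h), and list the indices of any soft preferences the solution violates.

content = (x=29, y=126, w=155, h=43)
violated soft preferences: 19

1. content.x = 29  [card.left = content.left]
2. content.w = 155  [card.w = content.w]
3. content.y = 126  [content.top = card.bottom + 7]
4. content.h = 43  [content.h = 43]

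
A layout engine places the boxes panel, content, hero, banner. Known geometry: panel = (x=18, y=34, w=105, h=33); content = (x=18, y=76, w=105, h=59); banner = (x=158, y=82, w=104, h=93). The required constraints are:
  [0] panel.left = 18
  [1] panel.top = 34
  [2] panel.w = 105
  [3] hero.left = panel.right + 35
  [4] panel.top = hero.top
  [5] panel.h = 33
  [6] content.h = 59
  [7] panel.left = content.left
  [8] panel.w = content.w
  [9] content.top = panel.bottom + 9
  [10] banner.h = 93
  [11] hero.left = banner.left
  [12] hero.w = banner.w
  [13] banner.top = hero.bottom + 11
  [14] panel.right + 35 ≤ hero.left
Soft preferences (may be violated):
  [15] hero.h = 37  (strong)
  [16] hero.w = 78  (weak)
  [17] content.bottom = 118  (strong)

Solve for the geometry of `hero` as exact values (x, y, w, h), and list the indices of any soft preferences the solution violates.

1. hero.x = 158  [hero.left = panel.right + 35]
2. hero.y = 34  [panel.top = hero.top]
3. hero.w = 104  [hero.w = banner.w]
4. hero.h = 37  [banner.top = hero.bottom + 11]

hero = (x=158, y=34, w=104, h=37)
violated soft preferences: 16, 17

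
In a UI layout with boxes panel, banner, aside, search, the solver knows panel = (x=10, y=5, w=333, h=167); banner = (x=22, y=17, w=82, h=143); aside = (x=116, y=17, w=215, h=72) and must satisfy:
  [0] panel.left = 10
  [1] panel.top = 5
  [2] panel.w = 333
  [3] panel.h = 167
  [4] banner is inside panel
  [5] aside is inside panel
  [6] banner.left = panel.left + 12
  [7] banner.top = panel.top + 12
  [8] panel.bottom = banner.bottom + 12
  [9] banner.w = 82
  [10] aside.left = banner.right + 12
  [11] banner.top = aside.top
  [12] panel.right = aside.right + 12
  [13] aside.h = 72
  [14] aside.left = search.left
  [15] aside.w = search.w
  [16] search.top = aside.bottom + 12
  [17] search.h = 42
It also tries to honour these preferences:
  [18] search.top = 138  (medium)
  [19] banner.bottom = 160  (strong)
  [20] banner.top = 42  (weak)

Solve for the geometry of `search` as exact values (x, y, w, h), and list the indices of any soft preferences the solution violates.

search = (x=116, y=101, w=215, h=42)
violated soft preferences: 18, 20

1. search.x = 116  [aside.left = search.left]
2. search.w = 215  [aside.w = search.w]
3. search.y = 101  [search.top = aside.bottom + 12]
4. search.h = 42  [search.h = 42]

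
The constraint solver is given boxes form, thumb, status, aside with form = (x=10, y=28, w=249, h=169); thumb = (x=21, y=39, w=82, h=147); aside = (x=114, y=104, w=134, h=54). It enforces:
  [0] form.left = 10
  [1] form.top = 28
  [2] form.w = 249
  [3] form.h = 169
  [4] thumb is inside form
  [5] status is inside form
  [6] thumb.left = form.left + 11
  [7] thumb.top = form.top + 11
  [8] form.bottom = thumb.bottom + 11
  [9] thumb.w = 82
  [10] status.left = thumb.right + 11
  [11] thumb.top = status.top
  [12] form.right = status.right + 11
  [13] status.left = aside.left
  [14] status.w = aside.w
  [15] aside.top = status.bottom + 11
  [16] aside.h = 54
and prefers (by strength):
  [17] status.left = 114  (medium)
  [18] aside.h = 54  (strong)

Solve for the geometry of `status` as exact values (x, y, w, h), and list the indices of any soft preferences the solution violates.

status = (x=114, y=39, w=134, h=54)
violated soft preferences: none

1. status.x = 114  [status.left = thumb.right + 11]
2. status.y = 39  [thumb.top = status.top]
3. status.w = 134  [form.right = status.right + 11]
4. status.h = 54  [aside.top = status.bottom + 11]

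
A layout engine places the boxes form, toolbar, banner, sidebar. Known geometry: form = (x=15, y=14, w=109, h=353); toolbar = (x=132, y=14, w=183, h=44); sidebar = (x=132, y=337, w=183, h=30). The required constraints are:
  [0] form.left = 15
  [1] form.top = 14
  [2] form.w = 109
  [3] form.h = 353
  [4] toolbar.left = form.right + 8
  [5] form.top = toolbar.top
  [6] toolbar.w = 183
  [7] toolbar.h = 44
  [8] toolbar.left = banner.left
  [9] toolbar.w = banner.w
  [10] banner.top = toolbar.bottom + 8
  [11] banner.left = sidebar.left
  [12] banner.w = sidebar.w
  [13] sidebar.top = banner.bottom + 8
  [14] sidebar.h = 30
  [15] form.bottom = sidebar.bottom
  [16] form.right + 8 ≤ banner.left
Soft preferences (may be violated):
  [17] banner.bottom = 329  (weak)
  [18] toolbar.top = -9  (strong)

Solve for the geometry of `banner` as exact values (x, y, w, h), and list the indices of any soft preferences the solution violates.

1. banner.x = 132  [toolbar.left = banner.left]
2. banner.w = 183  [toolbar.w = banner.w]
3. banner.y = 66  [banner.top = toolbar.bottom + 8]
4. banner.h = 263  [sidebar.top = banner.bottom + 8]

banner = (x=132, y=66, w=183, h=263)
violated soft preferences: 18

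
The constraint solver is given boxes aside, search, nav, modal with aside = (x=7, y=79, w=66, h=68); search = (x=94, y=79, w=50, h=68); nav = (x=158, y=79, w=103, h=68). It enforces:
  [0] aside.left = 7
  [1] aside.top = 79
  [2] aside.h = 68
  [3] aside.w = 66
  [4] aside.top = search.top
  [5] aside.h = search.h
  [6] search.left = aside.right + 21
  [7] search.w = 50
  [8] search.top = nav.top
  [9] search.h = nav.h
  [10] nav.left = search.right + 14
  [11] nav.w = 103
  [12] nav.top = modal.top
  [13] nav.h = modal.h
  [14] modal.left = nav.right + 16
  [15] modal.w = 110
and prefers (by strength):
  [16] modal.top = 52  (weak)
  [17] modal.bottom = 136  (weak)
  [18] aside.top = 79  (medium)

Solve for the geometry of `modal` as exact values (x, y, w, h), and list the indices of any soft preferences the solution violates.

1. modal.y = 79  [nav.top = modal.top]
2. modal.h = 68  [nav.h = modal.h]
3. modal.x = 277  [modal.left = nav.right + 16]
4. modal.w = 110  [modal.w = 110]

modal = (x=277, y=79, w=110, h=68)
violated soft preferences: 16, 17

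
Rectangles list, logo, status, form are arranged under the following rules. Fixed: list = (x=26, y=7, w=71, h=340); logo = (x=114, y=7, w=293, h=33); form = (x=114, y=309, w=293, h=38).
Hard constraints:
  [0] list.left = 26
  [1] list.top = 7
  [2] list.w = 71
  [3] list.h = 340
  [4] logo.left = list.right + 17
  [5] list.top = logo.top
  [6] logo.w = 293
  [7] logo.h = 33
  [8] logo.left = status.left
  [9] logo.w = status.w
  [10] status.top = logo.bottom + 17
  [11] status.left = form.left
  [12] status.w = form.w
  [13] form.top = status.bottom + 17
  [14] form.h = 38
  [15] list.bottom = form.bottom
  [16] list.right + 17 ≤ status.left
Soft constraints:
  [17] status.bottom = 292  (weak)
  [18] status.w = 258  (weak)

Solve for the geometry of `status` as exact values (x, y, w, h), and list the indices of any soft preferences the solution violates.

1. status.x = 114  [logo.left = status.left]
2. status.w = 293  [logo.w = status.w]
3. status.y = 57  [status.top = logo.bottom + 17]
4. status.h = 235  [form.top = status.bottom + 17]

status = (x=114, y=57, w=293, h=235)
violated soft preferences: 18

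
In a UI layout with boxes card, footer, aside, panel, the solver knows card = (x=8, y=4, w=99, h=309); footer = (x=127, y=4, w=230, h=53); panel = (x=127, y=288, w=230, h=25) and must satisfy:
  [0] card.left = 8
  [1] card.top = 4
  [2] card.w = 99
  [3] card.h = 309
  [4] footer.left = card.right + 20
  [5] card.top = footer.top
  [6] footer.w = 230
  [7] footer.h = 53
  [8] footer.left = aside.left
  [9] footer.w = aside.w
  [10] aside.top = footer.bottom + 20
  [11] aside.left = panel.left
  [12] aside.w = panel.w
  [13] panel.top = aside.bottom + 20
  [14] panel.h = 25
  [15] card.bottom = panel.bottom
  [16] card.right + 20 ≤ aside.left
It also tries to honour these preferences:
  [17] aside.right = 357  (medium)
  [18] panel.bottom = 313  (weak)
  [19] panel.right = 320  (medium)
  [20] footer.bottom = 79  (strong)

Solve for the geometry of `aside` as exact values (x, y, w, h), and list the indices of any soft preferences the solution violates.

1. aside.x = 127  [footer.left = aside.left]
2. aside.w = 230  [footer.w = aside.w]
3. aside.y = 77  [aside.top = footer.bottom + 20]
4. aside.h = 191  [panel.top = aside.bottom + 20]

aside = (x=127, y=77, w=230, h=191)
violated soft preferences: 19, 20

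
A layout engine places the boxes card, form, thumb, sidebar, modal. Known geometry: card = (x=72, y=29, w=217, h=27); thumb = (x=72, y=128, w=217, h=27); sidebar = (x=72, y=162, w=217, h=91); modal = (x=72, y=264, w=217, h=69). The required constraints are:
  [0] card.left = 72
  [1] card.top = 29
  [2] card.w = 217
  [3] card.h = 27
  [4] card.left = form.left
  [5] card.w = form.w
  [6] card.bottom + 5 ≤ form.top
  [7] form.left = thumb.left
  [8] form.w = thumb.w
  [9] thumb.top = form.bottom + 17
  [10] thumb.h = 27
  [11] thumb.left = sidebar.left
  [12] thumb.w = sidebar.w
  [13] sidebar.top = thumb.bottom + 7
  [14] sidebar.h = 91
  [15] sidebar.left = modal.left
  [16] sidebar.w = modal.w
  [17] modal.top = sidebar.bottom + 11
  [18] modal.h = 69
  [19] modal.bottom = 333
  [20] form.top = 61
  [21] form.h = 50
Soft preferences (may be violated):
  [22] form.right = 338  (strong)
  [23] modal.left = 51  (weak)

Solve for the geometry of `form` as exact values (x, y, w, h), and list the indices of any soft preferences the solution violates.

1. form.x = 72  [card.left = form.left]
2. form.w = 217  [card.w = form.w]
3. form.y = 61  [form.top = 61]
4. form.h = 50  [form.h = 50]

form = (x=72, y=61, w=217, h=50)
violated soft preferences: 22, 23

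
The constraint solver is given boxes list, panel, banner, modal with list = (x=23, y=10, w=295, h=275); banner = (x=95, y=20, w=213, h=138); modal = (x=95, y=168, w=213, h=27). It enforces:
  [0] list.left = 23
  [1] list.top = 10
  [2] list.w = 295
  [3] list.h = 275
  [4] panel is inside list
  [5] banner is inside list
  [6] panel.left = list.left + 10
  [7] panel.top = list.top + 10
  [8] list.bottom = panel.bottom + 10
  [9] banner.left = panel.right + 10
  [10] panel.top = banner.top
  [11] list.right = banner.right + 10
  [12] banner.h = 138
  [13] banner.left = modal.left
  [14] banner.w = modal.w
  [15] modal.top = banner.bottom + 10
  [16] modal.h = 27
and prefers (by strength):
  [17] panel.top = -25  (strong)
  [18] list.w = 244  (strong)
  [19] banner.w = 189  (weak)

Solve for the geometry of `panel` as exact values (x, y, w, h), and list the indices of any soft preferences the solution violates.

1. panel.x = 33  [panel.left = list.left + 10]
2. panel.y = 20  [panel.top = list.top + 10]
3. panel.h = 255  [list.bottom = panel.bottom + 10]
4. panel.w = 52  [banner.left = panel.right + 10]

panel = (x=33, y=20, w=52, h=255)
violated soft preferences: 17, 18, 19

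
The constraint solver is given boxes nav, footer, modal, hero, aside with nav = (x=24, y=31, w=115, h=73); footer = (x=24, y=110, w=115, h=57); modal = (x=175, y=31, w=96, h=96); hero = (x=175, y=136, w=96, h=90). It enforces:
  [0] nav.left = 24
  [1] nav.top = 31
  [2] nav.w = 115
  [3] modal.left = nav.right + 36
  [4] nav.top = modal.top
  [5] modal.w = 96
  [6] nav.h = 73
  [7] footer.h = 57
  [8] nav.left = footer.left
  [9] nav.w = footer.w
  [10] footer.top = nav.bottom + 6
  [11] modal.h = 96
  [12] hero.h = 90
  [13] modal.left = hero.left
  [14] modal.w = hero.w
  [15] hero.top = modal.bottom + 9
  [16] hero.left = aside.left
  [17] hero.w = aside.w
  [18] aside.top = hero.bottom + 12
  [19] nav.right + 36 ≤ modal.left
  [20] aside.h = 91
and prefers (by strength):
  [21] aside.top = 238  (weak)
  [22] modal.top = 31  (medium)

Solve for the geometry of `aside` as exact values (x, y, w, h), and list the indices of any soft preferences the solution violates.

aside = (x=175, y=238, w=96, h=91)
violated soft preferences: none

1. aside.x = 175  [hero.left = aside.left]
2. aside.w = 96  [hero.w = aside.w]
3. aside.y = 238  [aside.top = hero.bottom + 12]
4. aside.h = 91  [aside.h = 91]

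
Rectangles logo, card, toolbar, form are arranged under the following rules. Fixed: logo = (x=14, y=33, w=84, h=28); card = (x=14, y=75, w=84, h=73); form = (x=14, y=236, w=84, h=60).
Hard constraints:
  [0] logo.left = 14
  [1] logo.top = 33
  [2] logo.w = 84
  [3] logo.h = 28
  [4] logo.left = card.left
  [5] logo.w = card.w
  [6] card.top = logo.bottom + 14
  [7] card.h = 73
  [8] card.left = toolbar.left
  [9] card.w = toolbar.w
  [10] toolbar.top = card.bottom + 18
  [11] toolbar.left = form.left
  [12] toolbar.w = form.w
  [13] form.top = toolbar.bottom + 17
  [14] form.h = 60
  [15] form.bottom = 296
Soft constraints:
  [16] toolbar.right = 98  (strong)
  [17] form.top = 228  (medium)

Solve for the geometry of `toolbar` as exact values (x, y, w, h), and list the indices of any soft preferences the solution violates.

toolbar = (x=14, y=166, w=84, h=53)
violated soft preferences: 17

1. toolbar.x = 14  [card.left = toolbar.left]
2. toolbar.w = 84  [card.w = toolbar.w]
3. toolbar.y = 166  [toolbar.top = card.bottom + 18]
4. toolbar.h = 53  [form.top = toolbar.bottom + 17]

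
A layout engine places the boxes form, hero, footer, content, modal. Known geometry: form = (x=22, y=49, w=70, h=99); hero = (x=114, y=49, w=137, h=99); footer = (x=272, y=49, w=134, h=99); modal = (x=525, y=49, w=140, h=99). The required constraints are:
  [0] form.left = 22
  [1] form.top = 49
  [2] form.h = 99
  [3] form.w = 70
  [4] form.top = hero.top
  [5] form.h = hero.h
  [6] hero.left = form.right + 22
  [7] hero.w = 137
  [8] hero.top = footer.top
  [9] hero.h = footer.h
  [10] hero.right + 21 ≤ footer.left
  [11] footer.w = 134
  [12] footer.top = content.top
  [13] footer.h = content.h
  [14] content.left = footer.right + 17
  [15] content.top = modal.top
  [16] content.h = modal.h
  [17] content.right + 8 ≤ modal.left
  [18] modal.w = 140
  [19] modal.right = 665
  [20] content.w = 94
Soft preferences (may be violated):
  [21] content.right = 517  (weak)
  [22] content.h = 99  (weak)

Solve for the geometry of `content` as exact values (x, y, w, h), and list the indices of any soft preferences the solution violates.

1. content.y = 49  [footer.top = content.top]
2. content.h = 99  [footer.h = content.h]
3. content.x = 423  [content.left = footer.right + 17]
4. content.w = 94  [content.w = 94]

content = (x=423, y=49, w=94, h=99)
violated soft preferences: none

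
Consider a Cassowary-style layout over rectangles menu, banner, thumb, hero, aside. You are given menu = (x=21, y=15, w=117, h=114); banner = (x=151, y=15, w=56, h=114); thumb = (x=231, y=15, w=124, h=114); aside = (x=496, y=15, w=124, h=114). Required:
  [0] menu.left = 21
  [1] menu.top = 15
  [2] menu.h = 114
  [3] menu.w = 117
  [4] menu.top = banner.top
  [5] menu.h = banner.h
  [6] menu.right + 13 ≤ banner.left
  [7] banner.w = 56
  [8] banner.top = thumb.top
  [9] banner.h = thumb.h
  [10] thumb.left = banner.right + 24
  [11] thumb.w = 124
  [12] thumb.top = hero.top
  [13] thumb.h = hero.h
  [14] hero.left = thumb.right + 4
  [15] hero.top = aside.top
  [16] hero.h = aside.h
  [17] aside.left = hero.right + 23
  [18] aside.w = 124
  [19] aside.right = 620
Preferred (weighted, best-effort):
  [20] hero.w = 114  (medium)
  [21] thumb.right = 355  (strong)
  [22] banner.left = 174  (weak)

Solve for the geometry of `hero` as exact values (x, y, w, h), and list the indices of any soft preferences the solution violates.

hero = (x=359, y=15, w=114, h=114)
violated soft preferences: 22

1. hero.y = 15  [thumb.top = hero.top]
2. hero.h = 114  [thumb.h = hero.h]
3. hero.x = 359  [hero.left = thumb.right + 4]
4. hero.w = 114  [aside.left = hero.right + 23]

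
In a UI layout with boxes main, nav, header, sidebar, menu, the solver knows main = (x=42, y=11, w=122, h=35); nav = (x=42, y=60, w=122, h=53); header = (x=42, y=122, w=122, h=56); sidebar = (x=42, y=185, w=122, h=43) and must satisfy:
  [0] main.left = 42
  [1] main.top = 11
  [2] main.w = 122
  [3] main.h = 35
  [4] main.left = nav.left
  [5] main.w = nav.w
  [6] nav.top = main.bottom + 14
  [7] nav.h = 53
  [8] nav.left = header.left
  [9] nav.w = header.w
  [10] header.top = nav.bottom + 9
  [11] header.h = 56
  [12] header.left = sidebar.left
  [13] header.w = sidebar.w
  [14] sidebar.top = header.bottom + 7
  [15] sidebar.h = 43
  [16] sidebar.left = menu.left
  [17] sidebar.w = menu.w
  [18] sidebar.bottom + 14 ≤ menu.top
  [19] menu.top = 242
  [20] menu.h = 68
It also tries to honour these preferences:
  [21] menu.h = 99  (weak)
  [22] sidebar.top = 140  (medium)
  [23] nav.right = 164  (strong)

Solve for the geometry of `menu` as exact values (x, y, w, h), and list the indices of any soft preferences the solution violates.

menu = (x=42, y=242, w=122, h=68)
violated soft preferences: 21, 22

1. menu.x = 42  [sidebar.left = menu.left]
2. menu.w = 122  [sidebar.w = menu.w]
3. menu.y = 242  [menu.top = 242]
4. menu.h = 68  [menu.h = 68]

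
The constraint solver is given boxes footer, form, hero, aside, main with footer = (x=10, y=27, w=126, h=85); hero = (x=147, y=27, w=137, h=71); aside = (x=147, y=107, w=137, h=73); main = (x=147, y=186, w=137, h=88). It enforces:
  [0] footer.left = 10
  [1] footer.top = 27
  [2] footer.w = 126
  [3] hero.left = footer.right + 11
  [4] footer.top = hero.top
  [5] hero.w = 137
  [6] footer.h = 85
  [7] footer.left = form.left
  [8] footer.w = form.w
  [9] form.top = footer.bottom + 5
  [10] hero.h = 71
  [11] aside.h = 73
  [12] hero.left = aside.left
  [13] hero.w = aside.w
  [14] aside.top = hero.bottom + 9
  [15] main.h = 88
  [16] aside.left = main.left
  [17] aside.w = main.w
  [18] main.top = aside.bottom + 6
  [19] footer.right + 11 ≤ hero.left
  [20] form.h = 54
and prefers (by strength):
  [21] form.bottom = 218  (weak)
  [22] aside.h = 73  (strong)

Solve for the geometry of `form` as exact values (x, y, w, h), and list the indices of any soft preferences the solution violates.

form = (x=10, y=117, w=126, h=54)
violated soft preferences: 21

1. form.x = 10  [footer.left = form.left]
2. form.w = 126  [footer.w = form.w]
3. form.y = 117  [form.top = footer.bottom + 5]
4. form.h = 54  [form.h = 54]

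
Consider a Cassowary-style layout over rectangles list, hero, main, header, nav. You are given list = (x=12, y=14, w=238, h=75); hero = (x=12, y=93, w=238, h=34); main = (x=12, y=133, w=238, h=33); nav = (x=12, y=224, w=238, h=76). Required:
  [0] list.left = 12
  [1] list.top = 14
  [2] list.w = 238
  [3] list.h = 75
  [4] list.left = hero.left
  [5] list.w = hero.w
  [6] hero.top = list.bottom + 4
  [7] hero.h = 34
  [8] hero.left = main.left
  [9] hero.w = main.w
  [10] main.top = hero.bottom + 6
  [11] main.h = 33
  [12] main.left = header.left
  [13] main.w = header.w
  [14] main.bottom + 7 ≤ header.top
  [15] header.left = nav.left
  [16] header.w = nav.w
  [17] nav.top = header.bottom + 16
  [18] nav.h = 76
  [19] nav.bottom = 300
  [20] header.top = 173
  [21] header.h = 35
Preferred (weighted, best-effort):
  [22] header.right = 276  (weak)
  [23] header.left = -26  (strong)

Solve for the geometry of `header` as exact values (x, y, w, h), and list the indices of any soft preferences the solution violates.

1. header.x = 12  [main.left = header.left]
2. header.w = 238  [main.w = header.w]
3. header.y = 173  [header.top = 173]
4. header.h = 35  [header.h = 35]

header = (x=12, y=173, w=238, h=35)
violated soft preferences: 22, 23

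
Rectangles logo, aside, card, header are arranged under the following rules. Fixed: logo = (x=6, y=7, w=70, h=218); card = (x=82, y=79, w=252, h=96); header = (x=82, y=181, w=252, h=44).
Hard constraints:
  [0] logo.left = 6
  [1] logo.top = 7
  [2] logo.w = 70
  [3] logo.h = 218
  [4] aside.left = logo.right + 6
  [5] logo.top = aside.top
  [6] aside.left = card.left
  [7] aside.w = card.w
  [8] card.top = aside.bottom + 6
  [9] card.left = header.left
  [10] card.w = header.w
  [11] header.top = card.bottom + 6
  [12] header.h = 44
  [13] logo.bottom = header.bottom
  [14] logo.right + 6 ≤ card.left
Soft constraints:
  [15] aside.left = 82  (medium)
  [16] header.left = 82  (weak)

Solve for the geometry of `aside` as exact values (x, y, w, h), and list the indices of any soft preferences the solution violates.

1. aside.x = 82  [aside.left = logo.right + 6]
2. aside.y = 7  [logo.top = aside.top]
3. aside.w = 252  [aside.w = card.w]
4. aside.h = 66  [card.top = aside.bottom + 6]

aside = (x=82, y=7, w=252, h=66)
violated soft preferences: none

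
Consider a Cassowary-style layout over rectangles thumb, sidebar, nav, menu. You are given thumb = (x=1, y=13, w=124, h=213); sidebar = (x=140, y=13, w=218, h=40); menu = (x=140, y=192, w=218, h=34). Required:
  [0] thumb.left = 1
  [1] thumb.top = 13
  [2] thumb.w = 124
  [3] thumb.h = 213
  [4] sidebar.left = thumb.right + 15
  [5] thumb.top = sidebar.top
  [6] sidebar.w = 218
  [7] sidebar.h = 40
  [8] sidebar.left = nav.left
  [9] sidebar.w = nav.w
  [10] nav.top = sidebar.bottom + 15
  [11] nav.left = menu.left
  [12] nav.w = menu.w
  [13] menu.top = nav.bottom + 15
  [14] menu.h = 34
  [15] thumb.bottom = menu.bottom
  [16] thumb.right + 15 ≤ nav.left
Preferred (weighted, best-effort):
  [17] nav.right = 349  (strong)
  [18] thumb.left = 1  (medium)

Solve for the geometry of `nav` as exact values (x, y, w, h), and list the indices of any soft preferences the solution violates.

1. nav.x = 140  [sidebar.left = nav.left]
2. nav.w = 218  [sidebar.w = nav.w]
3. nav.y = 68  [nav.top = sidebar.bottom + 15]
4. nav.h = 109  [menu.top = nav.bottom + 15]

nav = (x=140, y=68, w=218, h=109)
violated soft preferences: 17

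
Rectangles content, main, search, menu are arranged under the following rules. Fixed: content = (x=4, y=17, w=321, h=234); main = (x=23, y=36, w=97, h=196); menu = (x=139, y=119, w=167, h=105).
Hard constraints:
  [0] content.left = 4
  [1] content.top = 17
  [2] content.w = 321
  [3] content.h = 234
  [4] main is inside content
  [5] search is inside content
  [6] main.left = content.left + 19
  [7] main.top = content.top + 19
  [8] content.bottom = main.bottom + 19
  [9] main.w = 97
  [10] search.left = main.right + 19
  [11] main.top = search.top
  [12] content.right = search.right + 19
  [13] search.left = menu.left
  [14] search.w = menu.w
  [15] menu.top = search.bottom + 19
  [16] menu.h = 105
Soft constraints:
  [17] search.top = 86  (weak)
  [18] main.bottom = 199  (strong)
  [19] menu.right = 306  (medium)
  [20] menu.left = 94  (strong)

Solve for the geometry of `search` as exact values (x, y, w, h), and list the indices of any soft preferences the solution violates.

1. search.x = 139  [search.left = main.right + 19]
2. search.y = 36  [main.top = search.top]
3. search.w = 167  [content.right = search.right + 19]
4. search.h = 64  [menu.top = search.bottom + 19]

search = (x=139, y=36, w=167, h=64)
violated soft preferences: 17, 18, 20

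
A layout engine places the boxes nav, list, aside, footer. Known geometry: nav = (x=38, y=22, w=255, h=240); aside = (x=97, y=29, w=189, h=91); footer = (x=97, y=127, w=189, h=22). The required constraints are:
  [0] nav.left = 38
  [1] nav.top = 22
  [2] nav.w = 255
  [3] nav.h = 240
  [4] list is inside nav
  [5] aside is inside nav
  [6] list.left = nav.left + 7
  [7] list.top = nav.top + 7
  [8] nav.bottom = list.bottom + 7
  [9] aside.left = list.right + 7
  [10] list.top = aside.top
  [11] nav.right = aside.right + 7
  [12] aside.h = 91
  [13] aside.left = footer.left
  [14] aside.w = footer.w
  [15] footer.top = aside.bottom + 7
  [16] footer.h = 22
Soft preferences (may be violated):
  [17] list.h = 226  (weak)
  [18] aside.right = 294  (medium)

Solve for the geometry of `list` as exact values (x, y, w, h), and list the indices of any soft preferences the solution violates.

1. list.x = 45  [list.left = nav.left + 7]
2. list.y = 29  [list.top = nav.top + 7]
3. list.h = 226  [nav.bottom = list.bottom + 7]
4. list.w = 45  [aside.left = list.right + 7]

list = (x=45, y=29, w=45, h=226)
violated soft preferences: 18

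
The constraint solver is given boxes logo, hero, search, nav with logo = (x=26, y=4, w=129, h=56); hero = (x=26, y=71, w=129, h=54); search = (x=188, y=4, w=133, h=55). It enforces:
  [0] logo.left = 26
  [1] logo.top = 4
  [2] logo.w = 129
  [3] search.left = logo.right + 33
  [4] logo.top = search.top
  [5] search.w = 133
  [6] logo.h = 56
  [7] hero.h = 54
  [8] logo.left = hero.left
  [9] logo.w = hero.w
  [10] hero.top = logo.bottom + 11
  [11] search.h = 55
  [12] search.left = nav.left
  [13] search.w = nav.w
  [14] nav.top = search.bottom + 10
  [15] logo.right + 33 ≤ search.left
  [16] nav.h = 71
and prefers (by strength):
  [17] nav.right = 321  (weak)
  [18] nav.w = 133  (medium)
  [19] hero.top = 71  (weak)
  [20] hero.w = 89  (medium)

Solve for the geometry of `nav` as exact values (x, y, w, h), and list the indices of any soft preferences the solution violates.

1. nav.x = 188  [search.left = nav.left]
2. nav.w = 133  [search.w = nav.w]
3. nav.y = 69  [nav.top = search.bottom + 10]
4. nav.h = 71  [nav.h = 71]

nav = (x=188, y=69, w=133, h=71)
violated soft preferences: 20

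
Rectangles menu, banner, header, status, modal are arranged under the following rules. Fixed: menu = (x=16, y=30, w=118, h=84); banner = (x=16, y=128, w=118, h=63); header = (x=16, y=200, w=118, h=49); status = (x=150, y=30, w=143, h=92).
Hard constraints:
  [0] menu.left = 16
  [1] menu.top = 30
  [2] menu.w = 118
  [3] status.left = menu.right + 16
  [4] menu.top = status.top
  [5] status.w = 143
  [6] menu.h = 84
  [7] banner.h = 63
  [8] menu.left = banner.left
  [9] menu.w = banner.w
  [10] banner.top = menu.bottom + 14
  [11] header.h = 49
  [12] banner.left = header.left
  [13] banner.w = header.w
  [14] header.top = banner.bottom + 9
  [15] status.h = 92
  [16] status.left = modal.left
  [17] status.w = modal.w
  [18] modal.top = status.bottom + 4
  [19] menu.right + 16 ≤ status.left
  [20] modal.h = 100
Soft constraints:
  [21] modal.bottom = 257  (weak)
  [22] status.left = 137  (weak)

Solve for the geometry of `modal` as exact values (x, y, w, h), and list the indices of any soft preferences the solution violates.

modal = (x=150, y=126, w=143, h=100)
violated soft preferences: 21, 22

1. modal.x = 150  [status.left = modal.left]
2. modal.w = 143  [status.w = modal.w]
3. modal.y = 126  [modal.top = status.bottom + 4]
4. modal.h = 100  [modal.h = 100]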